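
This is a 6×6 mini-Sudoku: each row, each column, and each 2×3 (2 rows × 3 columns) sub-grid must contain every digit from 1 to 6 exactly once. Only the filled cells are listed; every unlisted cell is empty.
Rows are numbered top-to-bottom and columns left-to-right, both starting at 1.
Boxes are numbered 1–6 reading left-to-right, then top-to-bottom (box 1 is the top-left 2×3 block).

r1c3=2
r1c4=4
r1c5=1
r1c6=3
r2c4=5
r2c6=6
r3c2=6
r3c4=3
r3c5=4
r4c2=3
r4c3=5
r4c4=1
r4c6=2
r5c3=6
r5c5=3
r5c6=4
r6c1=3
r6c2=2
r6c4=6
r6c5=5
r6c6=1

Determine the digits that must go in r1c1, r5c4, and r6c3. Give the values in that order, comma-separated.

6,2,4

For r1c1:
  Consider where 6 can go in row 1.
  r1c2 is out (column 2 already has a 6).
  So the only cell in row 1 that can hold 6 is r1c1.
  So r1c1 = 6.
For r5c4:
  Row 5 already contains {3, 4, 6}.
  Column 4 already contains {1, 3, 4, 5, 6}.
  Its 2×3 block (box 6) already contains {1, 3, 4, 5, 6}.
  The only value from 1–6 not eliminated is 2, so r5c4 = 2.
For r6c3:
  Row 6 already contains {1, 2, 3, 5, 6}.
  Column 3 already contains {2, 5, 6}.
  Its 2×3 block (box 5) already contains {2, 3, 6}.
  The only value from 1–6 not eliminated is 4, so r6c3 = 4.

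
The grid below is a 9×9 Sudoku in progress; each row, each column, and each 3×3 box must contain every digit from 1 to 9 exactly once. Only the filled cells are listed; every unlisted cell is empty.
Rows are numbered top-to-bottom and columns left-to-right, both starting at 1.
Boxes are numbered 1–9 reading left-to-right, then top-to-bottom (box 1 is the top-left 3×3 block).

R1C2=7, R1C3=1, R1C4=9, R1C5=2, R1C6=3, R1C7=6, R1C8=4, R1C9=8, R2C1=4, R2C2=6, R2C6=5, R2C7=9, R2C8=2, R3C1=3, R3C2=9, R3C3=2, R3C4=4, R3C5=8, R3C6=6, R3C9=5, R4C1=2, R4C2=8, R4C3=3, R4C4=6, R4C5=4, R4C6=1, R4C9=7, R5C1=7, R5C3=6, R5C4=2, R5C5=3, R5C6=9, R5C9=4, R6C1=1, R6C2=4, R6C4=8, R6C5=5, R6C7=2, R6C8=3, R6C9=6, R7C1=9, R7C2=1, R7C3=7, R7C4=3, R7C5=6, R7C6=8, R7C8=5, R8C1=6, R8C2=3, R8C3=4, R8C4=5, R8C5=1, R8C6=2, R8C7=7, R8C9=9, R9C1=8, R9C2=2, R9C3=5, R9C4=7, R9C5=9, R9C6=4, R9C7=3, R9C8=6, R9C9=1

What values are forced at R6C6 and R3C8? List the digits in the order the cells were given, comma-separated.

For R6C6:
  Row 6 already contains {1, 2, 3, 4, 5, 6, 8}.
  Column 6 already contains {1, 2, 3, 4, 5, 6, 8, 9}.
  Its 3×3 block (box 5) already contains {1, 2, 3, 4, 5, 6, 8, 9}.
  The only value from 1–9 not eliminated is 7, so R6C6 = 7.
For R3C8:
  Consider where 7 can go in box 3.
  R2C9 is out (column 9 already has a 7).
  R3C7 is out (column 7 already has a 7).
  So the only cell in box 3 that can hold 7 is R3C8.
  So R3C8 = 7.

7,7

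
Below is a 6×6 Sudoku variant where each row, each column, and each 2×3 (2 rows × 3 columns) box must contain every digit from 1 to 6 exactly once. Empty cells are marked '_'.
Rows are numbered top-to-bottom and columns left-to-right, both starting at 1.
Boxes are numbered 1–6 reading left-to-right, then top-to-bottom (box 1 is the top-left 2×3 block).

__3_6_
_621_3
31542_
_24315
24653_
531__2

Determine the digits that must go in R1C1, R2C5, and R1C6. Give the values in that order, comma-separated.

For R1C1:
  Consider where 1 can go in column 1.
  R2C1 is out (row 2 already has a 1).
  R4C1 is out (row 4 already has a 1).
  So the only cell in column 1 that can hold 1 is R1C1.
  So R1C1 = 1.
For R2C5:
  Consider where 5 can go in column 5.
  R6C5 is out (row 6 already has a 5).
  So the only cell in column 5 that can hold 5 is R2C5.
  So R2C5 = 5.
For R1C6:
  Row 1 already contains {3, 6}.
  Column 6 already contains {2, 3, 5}.
  Its 2×3 block (box 2) already contains {1, 3, 6}.
  The only value from 1–6 not eliminated is 4, so R1C6 = 4.

1,5,4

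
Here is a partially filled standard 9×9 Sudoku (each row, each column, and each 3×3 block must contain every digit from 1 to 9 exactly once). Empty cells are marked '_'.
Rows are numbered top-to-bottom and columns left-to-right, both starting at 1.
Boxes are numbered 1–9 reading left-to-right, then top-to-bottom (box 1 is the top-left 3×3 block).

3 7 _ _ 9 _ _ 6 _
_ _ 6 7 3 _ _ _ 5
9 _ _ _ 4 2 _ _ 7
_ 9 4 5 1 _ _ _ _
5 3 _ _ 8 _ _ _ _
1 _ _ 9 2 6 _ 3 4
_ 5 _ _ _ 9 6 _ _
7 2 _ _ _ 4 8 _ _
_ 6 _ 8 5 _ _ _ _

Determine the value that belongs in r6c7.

Cell r6c7 itself could take any of {5, 7} by direct elimination.
Consider where 5 can go in box 6.
r4c7 is out (row 4 already has a 5). r4c8 is out (row 4 already has a 5). r4c9 is out (row 4 already has a 5). r5c7 is out (row 5 already has a 5). The remaining empty cells in box 6 are similarly blocked.
So the only cell in box 6 that can hold 5 is r6c7.
Therefore r6c7 = 5.

5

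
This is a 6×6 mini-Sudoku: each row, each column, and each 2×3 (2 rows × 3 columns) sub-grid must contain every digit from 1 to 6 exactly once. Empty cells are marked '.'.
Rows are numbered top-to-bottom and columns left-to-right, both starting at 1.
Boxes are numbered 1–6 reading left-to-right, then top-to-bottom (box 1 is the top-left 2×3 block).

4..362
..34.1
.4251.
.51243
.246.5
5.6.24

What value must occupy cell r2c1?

2

Cell r2c1 itself could take any of {2, 6} by direct elimination.
Consider where 2 can go in column 1.
r3c1 is out (row 3 already has a 2).
r4c1 is out (row 4 already has a 2).
r5c1 is out (row 5 already has a 2).
So the only cell in column 1 that can hold 2 is r2c1.
Therefore r2c1 = 2.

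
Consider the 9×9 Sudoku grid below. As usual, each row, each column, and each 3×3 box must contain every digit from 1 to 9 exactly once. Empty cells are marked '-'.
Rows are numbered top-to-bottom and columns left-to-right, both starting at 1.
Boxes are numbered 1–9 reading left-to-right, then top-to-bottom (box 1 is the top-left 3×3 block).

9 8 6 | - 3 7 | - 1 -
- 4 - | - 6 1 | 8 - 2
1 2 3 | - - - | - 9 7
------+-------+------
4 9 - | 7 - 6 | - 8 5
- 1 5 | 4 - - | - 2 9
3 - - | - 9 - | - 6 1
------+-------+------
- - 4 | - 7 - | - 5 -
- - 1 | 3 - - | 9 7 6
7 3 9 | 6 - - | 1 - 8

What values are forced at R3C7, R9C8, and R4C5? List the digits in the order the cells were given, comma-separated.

6,4,1

For R3C7:
  Consider where 6 can go in column 7.
  R1C7 is out (row 1 already has a 6).
  R4C7 is out (row 4 already has a 6).
  R5C7 is out (box 6 already has a 6).
  R6C7 is out (row 6 already has a 6).
  R7C7 is out (box 9 already has a 6).
  So the only cell in column 7 that can hold 6 is R3C7.
  So R3C7 = 6.
For R9C8:
  Row 9 already contains {1, 3, 6, 7, 8, 9}.
  Column 8 already contains {1, 2, 5, 6, 7, 8, 9}.
  Its 3×3 block (box 9) already contains {1, 5, 6, 7, 8, 9}.
  The only value from 1–9 not eliminated is 4, so R9C8 = 4.
For R4C5:
  Consider where 1 can go in column 5.
  R3C5 is out (row 3 already has a 1).
  R5C5 is out (row 5 already has a 1).
  R8C5 is out (row 8 already has a 1).
  R9C5 is out (row 9 already has a 1).
  So the only cell in column 5 that can hold 1 is R4C5.
  So R4C5 = 1.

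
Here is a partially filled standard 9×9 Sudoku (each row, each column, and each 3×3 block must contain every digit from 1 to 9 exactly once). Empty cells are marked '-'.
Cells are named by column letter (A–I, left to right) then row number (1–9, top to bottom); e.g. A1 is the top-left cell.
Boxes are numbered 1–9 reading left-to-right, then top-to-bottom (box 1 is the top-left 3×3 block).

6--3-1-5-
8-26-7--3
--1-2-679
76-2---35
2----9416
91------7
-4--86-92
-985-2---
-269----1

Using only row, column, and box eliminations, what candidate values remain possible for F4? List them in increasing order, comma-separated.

Row 4 already contains {2, 3, 5, 6, 7}.
Column F already contains {1, 2, 6, 7, 9}.
Its 3×3 block (box 5) already contains {2, 9}.
Removing those from 1–9 leaves {4, 8} as the candidates for F4.

4,8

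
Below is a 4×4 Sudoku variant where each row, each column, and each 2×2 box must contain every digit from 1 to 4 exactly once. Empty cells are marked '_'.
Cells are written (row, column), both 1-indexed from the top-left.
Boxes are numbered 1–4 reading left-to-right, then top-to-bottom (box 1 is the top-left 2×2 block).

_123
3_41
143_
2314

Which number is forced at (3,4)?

Row 3 already contains {1, 3, 4}.
Column 4 already contains {1, 3, 4}.
Its 2×2 block (box 4) already contains {1, 3, 4}.
The only value from 1–4 not eliminated is 2, so (3,4) = 2.

2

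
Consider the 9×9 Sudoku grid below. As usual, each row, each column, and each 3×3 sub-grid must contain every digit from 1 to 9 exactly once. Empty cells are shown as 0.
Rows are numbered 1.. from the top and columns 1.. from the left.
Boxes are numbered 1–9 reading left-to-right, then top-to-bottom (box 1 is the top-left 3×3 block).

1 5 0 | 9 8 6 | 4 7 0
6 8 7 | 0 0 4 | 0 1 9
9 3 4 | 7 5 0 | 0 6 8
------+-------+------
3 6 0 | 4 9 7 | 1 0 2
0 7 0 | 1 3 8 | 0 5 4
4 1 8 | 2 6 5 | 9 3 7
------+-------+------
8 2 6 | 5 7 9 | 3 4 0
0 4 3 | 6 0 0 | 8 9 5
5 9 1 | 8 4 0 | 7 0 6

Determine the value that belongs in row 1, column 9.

Row 1 already contains {1, 4, 5, 6, 7, 8, 9}.
Column 9 already contains {2, 4, 5, 6, 7, 8, 9}.
Its 3×3 block (box 3) already contains {1, 4, 6, 7, 8, 9}.
The only value from 1–9 not eliminated is 3, so row 1, column 9 = 3.

3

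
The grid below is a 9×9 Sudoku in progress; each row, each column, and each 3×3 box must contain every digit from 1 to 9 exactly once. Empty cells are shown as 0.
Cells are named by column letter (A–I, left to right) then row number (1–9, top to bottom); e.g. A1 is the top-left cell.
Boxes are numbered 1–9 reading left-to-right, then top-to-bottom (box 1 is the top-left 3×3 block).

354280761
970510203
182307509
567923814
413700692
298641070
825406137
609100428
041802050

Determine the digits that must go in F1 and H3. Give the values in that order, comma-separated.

For F1:
  Row 1 already contains {1, 2, 3, 4, 5, 6, 7, 8}.
  Column F already contains {1, 2, 3, 6, 7}.
  Its 3×3 block (box 2) already contains {1, 2, 3, 5, 7, 8}.
  The only value from 1–9 not eliminated is 9, so F1 = 9.
For H3:
  Row 3 already contains {1, 2, 3, 5, 7, 8, 9}.
  Column H already contains {1, 2, 3, 5, 6, 7, 9}.
  Its 3×3 block (box 3) already contains {1, 2, 3, 5, 6, 7, 9}.
  The only value from 1–9 not eliminated is 4, so H3 = 4.

9,4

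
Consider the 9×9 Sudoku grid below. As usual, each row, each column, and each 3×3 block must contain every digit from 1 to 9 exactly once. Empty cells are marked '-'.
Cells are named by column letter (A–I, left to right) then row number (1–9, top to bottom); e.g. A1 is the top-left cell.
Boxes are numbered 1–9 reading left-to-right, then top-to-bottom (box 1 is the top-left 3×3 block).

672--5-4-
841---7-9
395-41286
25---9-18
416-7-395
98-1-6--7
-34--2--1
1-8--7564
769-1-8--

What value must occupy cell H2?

5

Cell H2 itself could take any of {3, 5} by direct elimination.
Consider where 5 can go in row 2.
D2 is out (box 2 already has a 5).
E2 is out (box 2 already has a 5).
F2 is out (column F already has a 5).
So the only cell in row 2 that can hold 5 is H2.
Therefore H2 = 5.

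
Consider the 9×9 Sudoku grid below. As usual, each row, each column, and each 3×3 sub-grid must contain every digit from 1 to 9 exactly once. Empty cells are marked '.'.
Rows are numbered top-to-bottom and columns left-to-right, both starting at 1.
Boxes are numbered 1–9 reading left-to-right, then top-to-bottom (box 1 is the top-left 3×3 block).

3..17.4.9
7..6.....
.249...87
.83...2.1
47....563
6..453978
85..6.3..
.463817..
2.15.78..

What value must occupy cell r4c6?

6

Cell r4c6 itself could take any of {6, 9} by direct elimination.
Consider where 6 can go in column 6.
r1c6 is out (box 2 already has a 6).
r2c6 is out (row 2 already has a 6).
r3c6 is out (box 2 already has a 6).
r5c6 is out (row 5 already has a 6).
r7c6 is out (row 7 already has a 6).
So the only cell in column 6 that can hold 6 is r4c6.
Therefore r4c6 = 6.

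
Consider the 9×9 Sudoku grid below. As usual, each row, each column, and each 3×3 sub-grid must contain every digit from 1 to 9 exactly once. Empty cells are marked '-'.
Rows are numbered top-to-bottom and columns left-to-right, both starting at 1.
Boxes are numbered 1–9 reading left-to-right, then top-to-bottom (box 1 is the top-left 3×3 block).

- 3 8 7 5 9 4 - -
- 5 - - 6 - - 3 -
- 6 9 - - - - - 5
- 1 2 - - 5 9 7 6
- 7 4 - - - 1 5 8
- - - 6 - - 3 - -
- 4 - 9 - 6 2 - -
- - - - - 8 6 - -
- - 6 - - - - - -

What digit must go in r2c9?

9

Cell r2c9 itself could take any of {1, 2, 7, 9} by direct elimination.
Consider where 9 can go in box 3.
r1c8 is out (row 1 already has a 9).
r1c9 is out (row 1 already has a 9).
r2c7 is out (column 7 already has a 9).
r3c7 is out (row 3 already has a 9).
r3c8 is out (row 3 already has a 9).
So the only cell in box 3 that can hold 9 is r2c9.
Therefore r2c9 = 9.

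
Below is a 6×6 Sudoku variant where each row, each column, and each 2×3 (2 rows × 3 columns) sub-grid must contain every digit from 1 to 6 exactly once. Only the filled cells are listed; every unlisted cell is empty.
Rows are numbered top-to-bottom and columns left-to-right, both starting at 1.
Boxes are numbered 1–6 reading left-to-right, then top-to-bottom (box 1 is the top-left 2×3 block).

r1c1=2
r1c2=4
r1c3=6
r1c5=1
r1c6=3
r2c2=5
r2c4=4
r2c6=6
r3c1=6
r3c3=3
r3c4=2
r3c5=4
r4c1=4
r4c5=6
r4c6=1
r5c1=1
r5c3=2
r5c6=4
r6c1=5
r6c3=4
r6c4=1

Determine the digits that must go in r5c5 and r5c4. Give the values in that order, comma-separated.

5,6

For r5c5:
  Consider where 5 can go in column 5.
  r2c5 is out (row 2 already has a 5).
  r6c5 is out (row 6 already has a 5).
  So the only cell in column 5 that can hold 5 is r5c5.
  So r5c5 = 5.
For r5c4:
  Consider where 6 can go in box 6.
  r5c5 is out (column 5 already has a 6).
  r6c5 is out (column 5 already has a 6).
  r6c6 is out (column 6 already has a 6).
  So the only cell in box 6 that can hold 6 is r5c4.
  So r5c4 = 6.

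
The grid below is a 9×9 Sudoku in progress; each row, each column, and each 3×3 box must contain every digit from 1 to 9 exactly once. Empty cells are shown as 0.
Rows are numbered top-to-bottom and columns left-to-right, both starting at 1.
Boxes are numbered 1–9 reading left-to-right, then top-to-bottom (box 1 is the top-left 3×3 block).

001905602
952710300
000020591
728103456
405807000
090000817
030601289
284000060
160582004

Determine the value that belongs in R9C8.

Cell R9C8 itself could take any of {3, 7} by direct elimination.
Consider where 3 can go in row 9.
R9C3 is out (box 7 already has a 3).
R9C7 is out (column 7 already has a 3).
So the only cell in row 9 that can hold 3 is R9C8.
Therefore R9C8 = 3.

3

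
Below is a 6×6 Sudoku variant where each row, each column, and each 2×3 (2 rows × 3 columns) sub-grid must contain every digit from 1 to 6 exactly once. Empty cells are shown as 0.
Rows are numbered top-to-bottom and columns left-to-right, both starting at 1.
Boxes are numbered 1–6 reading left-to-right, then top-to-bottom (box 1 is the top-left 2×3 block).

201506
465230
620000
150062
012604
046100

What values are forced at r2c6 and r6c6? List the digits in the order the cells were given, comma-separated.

For r2c6:
  Row 2 already contains {2, 3, 4, 5, 6}.
  Column 6 already contains {2, 4, 6}.
  Its 2×3 block (box 2) already contains {2, 3, 5, 6}.
  The only value from 1–6 not eliminated is 1, so r2c6 = 1.
For r6c6:
  Consider where 3 can go in box 6.
  r5c5 is out (column 5 already has a 3).
  r6c5 is out (column 5 already has a 3).
  So the only cell in box 6 that can hold 3 is r6c6.
  So r6c6 = 3.

1,3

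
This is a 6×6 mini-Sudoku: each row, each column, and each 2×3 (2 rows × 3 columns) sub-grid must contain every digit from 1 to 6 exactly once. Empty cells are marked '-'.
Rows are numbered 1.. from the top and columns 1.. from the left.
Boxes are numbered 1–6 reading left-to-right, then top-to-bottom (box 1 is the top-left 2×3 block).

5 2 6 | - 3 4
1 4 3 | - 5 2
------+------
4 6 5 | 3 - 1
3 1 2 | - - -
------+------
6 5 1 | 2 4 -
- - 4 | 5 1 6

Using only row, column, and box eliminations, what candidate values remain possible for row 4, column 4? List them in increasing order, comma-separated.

4,6

Row 4 already contains {1, 2, 3}.
Column 4 already contains {2, 3, 5}.
Its 2×3 block (box 4) already contains {1, 3}.
Removing those from 1–6 leaves {4, 6} as the candidates for row 4, column 4.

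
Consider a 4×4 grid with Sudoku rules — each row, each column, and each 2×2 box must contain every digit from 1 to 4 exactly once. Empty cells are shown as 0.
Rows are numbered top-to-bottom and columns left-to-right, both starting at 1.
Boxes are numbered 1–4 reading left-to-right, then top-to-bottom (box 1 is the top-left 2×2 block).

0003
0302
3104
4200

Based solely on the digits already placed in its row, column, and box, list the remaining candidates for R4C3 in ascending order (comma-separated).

1,3

Row 4 already contains {2, 4}.
Column 3 already contains {}.
Its 2×2 block (box 4) already contains {4}.
Removing those from 1–4 leaves {1, 3} as the candidates for R4C3.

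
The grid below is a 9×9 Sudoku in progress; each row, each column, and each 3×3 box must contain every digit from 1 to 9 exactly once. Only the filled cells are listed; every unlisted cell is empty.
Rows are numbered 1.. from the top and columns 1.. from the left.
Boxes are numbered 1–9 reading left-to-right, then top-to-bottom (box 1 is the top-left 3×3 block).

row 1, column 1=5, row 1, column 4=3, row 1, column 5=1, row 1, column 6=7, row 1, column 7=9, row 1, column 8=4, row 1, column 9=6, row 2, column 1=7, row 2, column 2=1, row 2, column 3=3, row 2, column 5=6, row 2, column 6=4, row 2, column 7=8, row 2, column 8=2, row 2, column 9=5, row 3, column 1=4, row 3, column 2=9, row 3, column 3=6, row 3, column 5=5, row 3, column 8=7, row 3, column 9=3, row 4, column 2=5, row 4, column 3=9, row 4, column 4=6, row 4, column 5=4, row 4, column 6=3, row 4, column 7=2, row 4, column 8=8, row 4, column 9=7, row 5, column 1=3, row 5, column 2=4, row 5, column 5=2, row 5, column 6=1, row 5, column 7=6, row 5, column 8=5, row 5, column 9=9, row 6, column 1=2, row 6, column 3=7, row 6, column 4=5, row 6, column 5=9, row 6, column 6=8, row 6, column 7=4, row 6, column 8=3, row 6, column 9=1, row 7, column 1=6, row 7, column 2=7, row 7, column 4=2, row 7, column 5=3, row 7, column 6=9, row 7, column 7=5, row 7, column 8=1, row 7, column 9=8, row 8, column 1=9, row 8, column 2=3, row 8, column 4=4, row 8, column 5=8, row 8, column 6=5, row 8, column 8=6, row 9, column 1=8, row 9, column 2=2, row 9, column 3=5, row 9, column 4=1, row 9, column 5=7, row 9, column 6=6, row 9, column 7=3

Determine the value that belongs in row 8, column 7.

Row 8 already contains {3, 4, 5, 6, 8, 9}.
Column 7 already contains {2, 3, 4, 5, 6, 8, 9}.
Its 3×3 block (box 9) already contains {1, 3, 5, 6, 8}.
The only value from 1–9 not eliminated is 7, so row 8, column 7 = 7.

7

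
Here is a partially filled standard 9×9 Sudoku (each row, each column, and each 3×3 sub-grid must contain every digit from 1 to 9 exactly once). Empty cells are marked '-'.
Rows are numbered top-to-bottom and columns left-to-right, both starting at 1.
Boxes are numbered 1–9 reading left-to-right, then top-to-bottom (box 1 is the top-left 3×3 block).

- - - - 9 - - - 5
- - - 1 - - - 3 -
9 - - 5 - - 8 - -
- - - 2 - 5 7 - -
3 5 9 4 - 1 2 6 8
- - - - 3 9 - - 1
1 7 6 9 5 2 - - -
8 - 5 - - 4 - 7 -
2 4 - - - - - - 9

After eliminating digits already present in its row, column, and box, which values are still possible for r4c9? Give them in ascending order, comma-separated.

Row 4 already contains {2, 5, 7}.
Column 9 already contains {1, 5, 8, 9}.
Its 3×3 block (box 6) already contains {1, 2, 6, 7, 8}.
Removing those from 1–9 leaves {3, 4} as the candidates for r4c9.

3,4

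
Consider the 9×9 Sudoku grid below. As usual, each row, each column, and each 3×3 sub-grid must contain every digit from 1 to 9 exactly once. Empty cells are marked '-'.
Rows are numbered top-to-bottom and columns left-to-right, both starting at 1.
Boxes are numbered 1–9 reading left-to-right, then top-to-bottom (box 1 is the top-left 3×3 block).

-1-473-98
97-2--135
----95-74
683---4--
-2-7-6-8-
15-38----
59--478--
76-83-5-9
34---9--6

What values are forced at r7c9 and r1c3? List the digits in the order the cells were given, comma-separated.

3,5

For r7c9:
  Consider where 3 can go in box 9.
  r7c8 is out (column 8 already has a 3).
  r8c8 is out (row 8 already has a 3).
  r9c7 is out (row 9 already has a 3).
  r9c8 is out (row 9 already has a 3).
  So the only cell in box 9 that can hold 3 is r7c9.
  So r7c9 = 3.
For r1c3:
  Consider where 5 can go in row 1.
  r1c1 is out (column 1 already has a 5).
  r1c7 is out (column 7 already has a 5).
  So the only cell in row 1 that can hold 5 is r1c3.
  So r1c3 = 5.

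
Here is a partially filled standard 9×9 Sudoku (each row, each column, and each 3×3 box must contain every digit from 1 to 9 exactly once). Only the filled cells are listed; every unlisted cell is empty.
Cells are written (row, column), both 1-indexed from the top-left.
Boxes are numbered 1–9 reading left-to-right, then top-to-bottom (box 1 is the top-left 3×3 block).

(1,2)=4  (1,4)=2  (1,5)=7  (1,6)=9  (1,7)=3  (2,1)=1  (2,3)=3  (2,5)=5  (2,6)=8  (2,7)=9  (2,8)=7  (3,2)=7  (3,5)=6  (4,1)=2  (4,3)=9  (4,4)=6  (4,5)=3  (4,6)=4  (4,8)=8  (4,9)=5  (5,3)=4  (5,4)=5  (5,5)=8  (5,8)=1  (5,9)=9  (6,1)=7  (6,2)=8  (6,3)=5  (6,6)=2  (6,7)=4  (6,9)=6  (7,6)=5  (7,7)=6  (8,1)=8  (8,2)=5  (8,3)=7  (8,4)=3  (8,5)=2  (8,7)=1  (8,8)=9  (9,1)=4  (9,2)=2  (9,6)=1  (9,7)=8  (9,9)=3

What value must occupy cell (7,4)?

8

Cell (7,4) itself could take any of {4, 7, 8, 9} by direct elimination.
Consider where 8 can go in column 4.
(2,4) is out (row 2 already has a 8).
(3,4) is out (box 2 already has a 8).
(6,4) is out (row 6 already has a 8).
(9,4) is out (row 9 already has a 8).
So the only cell in column 4 that can hold 8 is (7,4).
Therefore (7,4) = 8.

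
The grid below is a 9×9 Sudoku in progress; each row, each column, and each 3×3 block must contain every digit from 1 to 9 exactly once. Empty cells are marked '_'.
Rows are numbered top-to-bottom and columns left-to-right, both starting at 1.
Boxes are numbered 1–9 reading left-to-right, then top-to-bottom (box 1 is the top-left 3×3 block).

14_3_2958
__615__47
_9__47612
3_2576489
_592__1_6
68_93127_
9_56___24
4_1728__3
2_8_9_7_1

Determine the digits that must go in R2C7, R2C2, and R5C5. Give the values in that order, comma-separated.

3,2,8

For R2C7:
  Row 2 already contains {1, 4, 5, 6, 7}.
  Column 7 already contains {1, 2, 4, 6, 7, 9}.
  Its 3×3 block (box 3) already contains {1, 2, 4, 5, 6, 7, 8, 9}.
  The only value from 1–9 not eliminated is 3, so R2C7 = 3.
For R2C2:
  Consider where 2 can go in column 2.
  R4C2 is out (row 4 already has a 2).
  R7C2 is out (row 7 already has a 2).
  R8C2 is out (row 8 already has a 2).
  R9C2 is out (row 9 already has a 2).
  So the only cell in column 2 that can hold 2 is R2C2.
  So R2C2 = 2.
For R5C5:
  Row 5 already contains {1, 2, 5, 6, 9}.
  Column 5 already contains {2, 3, 4, 5, 7, 9}.
  Its 3×3 block (box 5) already contains {1, 2, 3, 5, 6, 7, 9}.
  The only value from 1–9 not eliminated is 8, so R5C5 = 8.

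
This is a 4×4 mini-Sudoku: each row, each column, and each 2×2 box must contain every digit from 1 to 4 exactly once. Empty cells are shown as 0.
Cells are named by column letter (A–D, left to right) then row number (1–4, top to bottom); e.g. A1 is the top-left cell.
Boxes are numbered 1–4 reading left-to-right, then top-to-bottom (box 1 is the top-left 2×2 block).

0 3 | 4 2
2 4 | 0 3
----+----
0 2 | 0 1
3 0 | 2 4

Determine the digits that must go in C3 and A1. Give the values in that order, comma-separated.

For C3:
  Row 3 already contains {1, 2}.
  Column C already contains {2, 4}.
  Its 2×2 block (box 4) already contains {1, 2, 4}.
  The only value from 1–4 not eliminated is 3, so C3 = 3.
For A1:
  Row 1 already contains {2, 3, 4}.
  Column A already contains {2, 3}.
  Its 2×2 block (box 1) already contains {2, 3, 4}.
  The only value from 1–4 not eliminated is 1, so A1 = 1.

3,1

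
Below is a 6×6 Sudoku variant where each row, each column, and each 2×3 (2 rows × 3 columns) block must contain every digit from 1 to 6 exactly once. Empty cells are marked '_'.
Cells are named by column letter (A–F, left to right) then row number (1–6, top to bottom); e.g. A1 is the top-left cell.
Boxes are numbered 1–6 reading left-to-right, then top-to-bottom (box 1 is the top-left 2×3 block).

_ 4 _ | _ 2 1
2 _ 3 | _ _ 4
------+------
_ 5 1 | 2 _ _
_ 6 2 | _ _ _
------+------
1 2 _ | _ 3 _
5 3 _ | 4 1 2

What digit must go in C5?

Cell C5 itself could take any of {4, 6} by direct elimination.
Consider where 4 can go in box 5.
C6 is out (row 6 already has a 4).
So the only cell in box 5 that can hold 4 is C5.
Therefore C5 = 4.

4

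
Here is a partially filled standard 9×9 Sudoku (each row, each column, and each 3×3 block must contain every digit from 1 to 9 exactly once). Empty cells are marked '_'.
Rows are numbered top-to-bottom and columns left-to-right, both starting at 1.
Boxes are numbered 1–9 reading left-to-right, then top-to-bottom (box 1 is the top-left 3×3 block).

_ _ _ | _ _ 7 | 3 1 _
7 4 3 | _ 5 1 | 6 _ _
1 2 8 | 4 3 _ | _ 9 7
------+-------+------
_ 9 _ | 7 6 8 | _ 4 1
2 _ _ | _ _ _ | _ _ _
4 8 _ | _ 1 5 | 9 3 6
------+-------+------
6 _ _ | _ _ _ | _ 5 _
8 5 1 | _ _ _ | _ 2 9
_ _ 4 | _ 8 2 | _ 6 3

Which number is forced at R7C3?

Cell R7C3 itself could take any of {2, 7, 9} by direct elimination.
Consider where 2 can go in box 7.
R7C2 is out (column 2 already has a 2).
R9C1 is out (row 9 already has a 2).
R9C2 is out (row 9 already has a 2).
So the only cell in box 7 that can hold 2 is R7C3.
Therefore R7C3 = 2.

2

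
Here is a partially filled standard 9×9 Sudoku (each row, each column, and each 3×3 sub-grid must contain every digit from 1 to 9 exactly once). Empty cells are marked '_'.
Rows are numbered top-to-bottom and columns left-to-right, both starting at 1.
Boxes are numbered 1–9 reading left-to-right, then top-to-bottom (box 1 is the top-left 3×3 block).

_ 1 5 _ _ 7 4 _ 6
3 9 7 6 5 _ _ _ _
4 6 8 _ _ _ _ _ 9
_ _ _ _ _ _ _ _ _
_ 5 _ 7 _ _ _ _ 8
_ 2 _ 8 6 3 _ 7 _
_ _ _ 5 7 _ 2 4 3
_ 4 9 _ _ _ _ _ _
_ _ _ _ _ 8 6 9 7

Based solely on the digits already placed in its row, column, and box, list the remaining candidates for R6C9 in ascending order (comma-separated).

Row 6 already contains {2, 3, 6, 7, 8}.
Column 9 already contains {3, 6, 7, 8, 9}.
Its 3×3 block (box 6) already contains {7, 8}.
Removing those from 1–9 leaves {1, 4, 5} as the candidates for R6C9.

1,4,5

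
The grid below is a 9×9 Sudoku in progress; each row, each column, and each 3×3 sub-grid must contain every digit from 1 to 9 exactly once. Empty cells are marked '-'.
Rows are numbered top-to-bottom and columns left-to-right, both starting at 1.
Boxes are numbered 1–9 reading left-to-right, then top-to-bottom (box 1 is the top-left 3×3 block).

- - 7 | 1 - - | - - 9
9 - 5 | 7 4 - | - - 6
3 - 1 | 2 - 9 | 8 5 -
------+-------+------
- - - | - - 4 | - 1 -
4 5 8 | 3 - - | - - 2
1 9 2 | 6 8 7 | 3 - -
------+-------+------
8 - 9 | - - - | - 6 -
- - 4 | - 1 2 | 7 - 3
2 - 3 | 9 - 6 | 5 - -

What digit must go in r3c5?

6

Row 3 already contains {1, 2, 3, 5, 8, 9}.
Column 5 already contains {1, 4, 8}.
Its 3×3 block (box 2) already contains {1, 2, 4, 7, 9}.
The only value from 1–9 not eliminated is 6, so r3c5 = 6.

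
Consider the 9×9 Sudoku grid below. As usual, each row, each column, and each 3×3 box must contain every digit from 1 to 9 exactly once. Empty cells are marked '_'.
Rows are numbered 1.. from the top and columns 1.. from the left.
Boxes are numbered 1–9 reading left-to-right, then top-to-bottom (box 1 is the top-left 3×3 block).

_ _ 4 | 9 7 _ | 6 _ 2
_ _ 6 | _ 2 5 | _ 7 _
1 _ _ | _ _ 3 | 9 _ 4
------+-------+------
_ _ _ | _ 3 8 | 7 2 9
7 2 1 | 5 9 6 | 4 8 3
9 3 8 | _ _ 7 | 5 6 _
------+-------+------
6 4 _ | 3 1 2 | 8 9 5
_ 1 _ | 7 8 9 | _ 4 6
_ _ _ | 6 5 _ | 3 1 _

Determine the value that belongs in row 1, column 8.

3

Cell row 1, column 8 itself could take any of {3, 5} by direct elimination.
Consider where 3 can go in column 8.
row 3, column 8 is out (row 3 already has a 3).
So the only cell in column 8 that can hold 3 is row 1, column 8.
Therefore row 1, column 8 = 3.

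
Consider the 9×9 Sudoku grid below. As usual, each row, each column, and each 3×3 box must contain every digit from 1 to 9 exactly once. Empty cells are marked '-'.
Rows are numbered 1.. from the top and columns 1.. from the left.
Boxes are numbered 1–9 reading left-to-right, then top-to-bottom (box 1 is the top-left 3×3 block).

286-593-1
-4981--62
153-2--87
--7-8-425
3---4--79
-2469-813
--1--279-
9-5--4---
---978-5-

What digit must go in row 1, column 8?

4

Row 1 already contains {1, 2, 3, 5, 6, 8, 9}.
Column 8 already contains {1, 2, 5, 6, 7, 8, 9}.
Its 3×3 block (box 3) already contains {1, 2, 3, 6, 7, 8}.
The only value from 1–9 not eliminated is 4, so row 1, column 8 = 4.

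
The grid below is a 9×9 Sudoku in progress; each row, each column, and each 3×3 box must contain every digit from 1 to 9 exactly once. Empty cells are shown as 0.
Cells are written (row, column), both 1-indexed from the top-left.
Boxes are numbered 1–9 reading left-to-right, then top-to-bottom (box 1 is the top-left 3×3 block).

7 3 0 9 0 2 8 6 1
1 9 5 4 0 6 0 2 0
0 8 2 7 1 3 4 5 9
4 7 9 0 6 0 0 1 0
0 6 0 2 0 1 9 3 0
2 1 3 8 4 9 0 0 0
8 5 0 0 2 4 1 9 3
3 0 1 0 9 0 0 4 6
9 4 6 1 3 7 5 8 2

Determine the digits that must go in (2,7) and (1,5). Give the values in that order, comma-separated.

3,5

For (2,7):
  Consider where 3 can go in row 2.
  (2,5) is out (column 5 already has a 3).
  (2,9) is out (column 9 already has a 3).
  So the only cell in row 2 that can hold 3 is (2,7).
  So (2,7) = 3.
For (1,5):
  Row 1 already contains {1, 2, 3, 6, 7, 8, 9}.
  Column 5 already contains {1, 2, 3, 4, 6, 9}.
  Its 3×3 block (box 2) already contains {1, 2, 3, 4, 6, 7, 9}.
  The only value from 1–9 not eliminated is 5, so (1,5) = 5.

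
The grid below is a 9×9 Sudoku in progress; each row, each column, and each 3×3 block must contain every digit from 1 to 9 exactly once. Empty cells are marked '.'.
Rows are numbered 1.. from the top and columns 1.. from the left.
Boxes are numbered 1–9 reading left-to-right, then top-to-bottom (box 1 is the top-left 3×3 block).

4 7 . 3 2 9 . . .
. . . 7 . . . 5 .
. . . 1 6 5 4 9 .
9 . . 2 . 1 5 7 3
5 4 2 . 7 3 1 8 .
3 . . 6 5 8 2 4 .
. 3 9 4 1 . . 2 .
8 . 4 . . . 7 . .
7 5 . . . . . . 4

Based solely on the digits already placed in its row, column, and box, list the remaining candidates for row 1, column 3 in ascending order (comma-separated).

Row 1 already contains {2, 3, 4, 7, 9}.
Column 3 already contains {2, 4, 9}.
Its 3×3 block (box 1) already contains {4, 7}.
Removing those from 1–9 leaves {1, 5, 6, 8} as the candidates for row 1, column 3.

1,5,6,8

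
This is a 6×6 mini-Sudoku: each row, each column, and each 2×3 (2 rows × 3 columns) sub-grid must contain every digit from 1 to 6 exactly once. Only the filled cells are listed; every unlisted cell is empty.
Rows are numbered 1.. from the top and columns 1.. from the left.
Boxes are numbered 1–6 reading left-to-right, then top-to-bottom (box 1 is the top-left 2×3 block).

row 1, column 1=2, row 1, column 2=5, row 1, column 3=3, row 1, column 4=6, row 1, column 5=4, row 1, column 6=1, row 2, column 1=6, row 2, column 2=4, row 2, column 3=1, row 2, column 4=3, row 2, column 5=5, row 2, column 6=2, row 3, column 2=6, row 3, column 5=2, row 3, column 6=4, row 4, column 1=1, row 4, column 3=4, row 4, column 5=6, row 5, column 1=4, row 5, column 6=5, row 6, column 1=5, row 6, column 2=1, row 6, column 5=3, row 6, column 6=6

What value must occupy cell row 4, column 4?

5

Row 4 already contains {1, 4, 6}.
Column 4 already contains {3, 6}.
Its 2×3 block (box 4) already contains {2, 4, 6}.
The only value from 1–6 not eliminated is 5, so row 4, column 4 = 5.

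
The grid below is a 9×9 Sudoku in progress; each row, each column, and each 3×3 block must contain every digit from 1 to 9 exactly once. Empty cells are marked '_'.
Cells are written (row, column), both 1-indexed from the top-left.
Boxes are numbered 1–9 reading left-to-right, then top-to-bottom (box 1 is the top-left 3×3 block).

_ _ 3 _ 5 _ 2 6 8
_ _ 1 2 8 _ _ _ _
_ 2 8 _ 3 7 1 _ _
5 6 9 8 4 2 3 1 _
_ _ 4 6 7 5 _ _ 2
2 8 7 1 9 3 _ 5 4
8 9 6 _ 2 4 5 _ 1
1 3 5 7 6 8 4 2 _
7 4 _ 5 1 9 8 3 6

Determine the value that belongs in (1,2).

7

Row 1 already contains {2, 3, 5, 6, 8}.
Column 2 already contains {2, 3, 4, 6, 8, 9}.
Its 3×3 block (box 1) already contains {1, 2, 3, 8}.
The only value from 1–9 not eliminated is 7, so (1,2) = 7.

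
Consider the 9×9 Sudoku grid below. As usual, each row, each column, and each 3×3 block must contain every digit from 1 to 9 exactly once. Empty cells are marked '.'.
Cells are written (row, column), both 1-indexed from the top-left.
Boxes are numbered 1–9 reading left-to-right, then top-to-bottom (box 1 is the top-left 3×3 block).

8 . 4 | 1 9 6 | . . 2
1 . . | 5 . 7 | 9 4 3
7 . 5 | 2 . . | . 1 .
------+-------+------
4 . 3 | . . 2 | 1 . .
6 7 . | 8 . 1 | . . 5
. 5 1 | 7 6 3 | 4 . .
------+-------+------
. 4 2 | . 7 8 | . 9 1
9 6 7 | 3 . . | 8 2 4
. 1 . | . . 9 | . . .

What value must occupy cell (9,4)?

Cell (9,4) itself could take any of {4, 6} by direct elimination.
Consider where 4 can go in column 4.
(4,4) is out (row 4 already has a 4).
(7,4) is out (row 7 already has a 4).
So the only cell in column 4 that can hold 4 is (9,4).
Therefore (9,4) = 4.

4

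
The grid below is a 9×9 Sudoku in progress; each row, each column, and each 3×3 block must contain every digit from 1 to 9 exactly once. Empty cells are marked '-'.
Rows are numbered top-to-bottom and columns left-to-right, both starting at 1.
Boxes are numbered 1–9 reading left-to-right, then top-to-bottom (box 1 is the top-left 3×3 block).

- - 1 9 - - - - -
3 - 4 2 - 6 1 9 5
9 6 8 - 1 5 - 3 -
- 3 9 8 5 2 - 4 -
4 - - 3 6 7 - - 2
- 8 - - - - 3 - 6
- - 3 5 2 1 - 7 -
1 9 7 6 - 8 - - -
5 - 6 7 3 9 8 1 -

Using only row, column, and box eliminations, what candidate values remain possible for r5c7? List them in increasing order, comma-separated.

Row 5 already contains {2, 3, 4, 6, 7}.
Column 7 already contains {1, 3, 8}.
Its 3×3 block (box 6) already contains {2, 3, 4, 6}.
Removing those from 1–9 leaves {5, 9} as the candidates for r5c7.

5,9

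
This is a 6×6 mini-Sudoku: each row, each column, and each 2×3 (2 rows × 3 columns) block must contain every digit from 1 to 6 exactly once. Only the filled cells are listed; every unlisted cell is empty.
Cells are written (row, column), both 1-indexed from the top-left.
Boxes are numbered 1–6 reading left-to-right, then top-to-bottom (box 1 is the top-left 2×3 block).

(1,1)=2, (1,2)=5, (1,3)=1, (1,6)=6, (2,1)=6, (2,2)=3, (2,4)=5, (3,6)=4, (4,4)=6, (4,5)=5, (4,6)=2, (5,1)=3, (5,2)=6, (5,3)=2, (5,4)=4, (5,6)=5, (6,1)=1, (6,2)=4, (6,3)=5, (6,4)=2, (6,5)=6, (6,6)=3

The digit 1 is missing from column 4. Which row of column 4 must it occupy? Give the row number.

Consider where 1 can go in column 4.
(1,4) is out (row 1 already has a 1).
So the only cell in column 4 that can hold 1 is (3,4).
That is row 3.

3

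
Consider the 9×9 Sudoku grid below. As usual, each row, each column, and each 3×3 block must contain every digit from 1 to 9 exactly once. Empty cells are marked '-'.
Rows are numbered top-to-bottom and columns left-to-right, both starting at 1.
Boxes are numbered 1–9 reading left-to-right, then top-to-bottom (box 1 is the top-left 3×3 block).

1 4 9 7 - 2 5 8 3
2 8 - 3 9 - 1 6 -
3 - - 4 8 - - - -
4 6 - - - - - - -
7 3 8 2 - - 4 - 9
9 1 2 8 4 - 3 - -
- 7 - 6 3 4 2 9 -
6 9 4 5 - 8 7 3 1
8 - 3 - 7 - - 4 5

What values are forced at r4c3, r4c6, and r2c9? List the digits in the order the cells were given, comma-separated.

For r4c3:
  Row 4 already contains {4, 6}.
  Column 3 already contains {2, 3, 4, 8, 9}.
  Its 3×3 block (box 4) already contains {1, 2, 3, 4, 6, 7, 8, 9}.
  The only value from 1–9 not eliminated is 5, so r4c3 = 5.
For r4c6:
  Consider where 3 can go in row 4.
  r4c3 is out (column 3 already has a 3). r4c4 is out (column 4 already has a 3). r4c5 is out (column 5 already has a 3). r4c7 is out (column 7 already has a 3). The remaining empty cells in row 4 are similarly blocked.
  So the only cell in row 4 that can hold 3 is r4c6.
  So r4c6 = 3.
For r2c9:
  Consider where 4 can go in box 3.
  r3c7 is out (row 3 already has a 4).
  r3c8 is out (row 3 already has a 4).
  r3c9 is out (row 3 already has a 4).
  So the only cell in box 3 that can hold 4 is r2c9.
  So r2c9 = 4.

5,3,4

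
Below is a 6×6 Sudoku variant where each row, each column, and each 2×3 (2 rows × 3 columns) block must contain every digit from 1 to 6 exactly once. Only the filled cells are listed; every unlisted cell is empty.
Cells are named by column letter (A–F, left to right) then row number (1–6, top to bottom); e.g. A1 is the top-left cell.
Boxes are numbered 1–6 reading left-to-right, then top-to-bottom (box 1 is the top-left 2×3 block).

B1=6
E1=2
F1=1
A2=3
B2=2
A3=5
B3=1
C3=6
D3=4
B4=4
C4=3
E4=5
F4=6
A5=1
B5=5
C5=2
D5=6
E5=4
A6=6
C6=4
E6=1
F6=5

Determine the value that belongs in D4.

1

Cell D4 itself could take any of {1, 2} by direct elimination.
Consider where 1 can go in column D.
D1 is out (row 1 already has a 1).
D2 is out (box 2 already has a 1).
D6 is out (row 6 already has a 1).
So the only cell in column D that can hold 1 is D4.
Therefore D4 = 1.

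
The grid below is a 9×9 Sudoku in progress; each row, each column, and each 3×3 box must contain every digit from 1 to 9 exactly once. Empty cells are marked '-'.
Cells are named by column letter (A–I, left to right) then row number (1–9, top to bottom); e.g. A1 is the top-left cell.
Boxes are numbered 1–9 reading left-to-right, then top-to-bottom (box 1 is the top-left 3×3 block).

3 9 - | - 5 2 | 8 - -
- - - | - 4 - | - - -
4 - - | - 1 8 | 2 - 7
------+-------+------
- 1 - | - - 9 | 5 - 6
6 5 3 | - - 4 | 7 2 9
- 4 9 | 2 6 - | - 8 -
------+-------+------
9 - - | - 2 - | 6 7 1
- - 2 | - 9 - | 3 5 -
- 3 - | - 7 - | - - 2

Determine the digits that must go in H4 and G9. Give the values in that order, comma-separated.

4,4

For H4:
  Consider where 4 can go in box 6.
  G6 is out (row 6 already has a 4).
  I6 is out (row 6 already has a 4).
  So the only cell in box 6 that can hold 4 is H4.
  So H4 = 4.
For G9:
  Consider where 4 can go in column G.
  G2 is out (row 2 already has a 4).
  G6 is out (row 6 already has a 4).
  So the only cell in column G that can hold 4 is G9.
  So G9 = 4.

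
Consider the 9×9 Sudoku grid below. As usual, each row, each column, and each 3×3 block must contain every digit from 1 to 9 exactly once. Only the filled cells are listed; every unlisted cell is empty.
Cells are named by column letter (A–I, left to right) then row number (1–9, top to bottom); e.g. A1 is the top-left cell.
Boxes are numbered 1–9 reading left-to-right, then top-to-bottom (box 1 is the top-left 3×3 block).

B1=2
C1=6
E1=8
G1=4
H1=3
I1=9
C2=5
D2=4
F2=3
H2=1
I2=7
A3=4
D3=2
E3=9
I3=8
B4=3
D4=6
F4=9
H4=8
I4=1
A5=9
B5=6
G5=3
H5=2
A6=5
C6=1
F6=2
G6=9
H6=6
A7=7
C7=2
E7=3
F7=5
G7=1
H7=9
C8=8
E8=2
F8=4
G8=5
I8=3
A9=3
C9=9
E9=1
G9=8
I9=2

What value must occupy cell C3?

3

Cell C3 itself could take any of {3, 7} by direct elimination.
Consider where 3 can go in column C.
C4 is out (row 4 already has a 3).
C5 is out (row 5 already has a 3).
So the only cell in column C that can hold 3 is C3.
Therefore C3 = 3.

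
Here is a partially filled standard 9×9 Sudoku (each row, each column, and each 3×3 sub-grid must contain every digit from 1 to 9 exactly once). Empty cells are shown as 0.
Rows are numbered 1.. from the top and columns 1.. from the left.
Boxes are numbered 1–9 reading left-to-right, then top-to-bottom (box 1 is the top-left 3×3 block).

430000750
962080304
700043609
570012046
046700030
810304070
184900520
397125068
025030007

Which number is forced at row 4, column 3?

Cell row 4, column 3 itself could take any of {3, 9} by direct elimination.
Consider where 3 can go in column 3.
row 1, column 3 is out (row 1 already has a 3).
row 3, column 3 is out (row 3 already has a 3).
row 6, column 3 is out (row 6 already has a 3).
So the only cell in column 3 that can hold 3 is row 4, column 3.
Therefore row 4, column 3 = 3.

3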